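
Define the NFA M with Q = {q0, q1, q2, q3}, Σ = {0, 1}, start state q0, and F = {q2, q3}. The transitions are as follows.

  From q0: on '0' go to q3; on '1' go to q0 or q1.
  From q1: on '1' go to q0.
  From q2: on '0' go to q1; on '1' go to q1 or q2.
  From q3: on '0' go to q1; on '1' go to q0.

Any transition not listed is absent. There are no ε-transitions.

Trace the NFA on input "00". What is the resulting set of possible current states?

Start in {q0}.
Read '0': {q0} → {q3}.
Read '0': {q3} → {q1}.

{q1}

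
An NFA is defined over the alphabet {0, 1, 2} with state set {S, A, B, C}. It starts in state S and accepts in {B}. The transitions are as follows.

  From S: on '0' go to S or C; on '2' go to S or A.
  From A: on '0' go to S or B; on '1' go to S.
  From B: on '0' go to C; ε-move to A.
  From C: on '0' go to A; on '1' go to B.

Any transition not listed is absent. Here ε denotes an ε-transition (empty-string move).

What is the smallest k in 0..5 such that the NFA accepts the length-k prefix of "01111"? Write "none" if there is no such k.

Start in {S}.
Read '0': {S} → {S, C}.
Read '1': {S, C} → {A, B}.
None of the earlier sets intersect F, but {A, B} does.

2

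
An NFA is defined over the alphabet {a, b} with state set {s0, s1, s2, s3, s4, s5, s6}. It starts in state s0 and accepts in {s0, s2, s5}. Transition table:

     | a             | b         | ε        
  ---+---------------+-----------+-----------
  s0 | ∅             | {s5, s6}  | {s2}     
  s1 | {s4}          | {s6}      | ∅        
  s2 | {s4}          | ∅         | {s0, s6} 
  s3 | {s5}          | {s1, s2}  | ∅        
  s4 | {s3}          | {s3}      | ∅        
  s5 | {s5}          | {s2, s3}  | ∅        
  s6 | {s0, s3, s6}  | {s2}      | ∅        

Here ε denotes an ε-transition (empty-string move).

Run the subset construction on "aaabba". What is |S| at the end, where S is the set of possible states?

6

Start: ε-closure({s0}) = {s0, s2, s6}.
Read 'a': s0→∅, s2→{s4}, s6→{s0, s3, s6}; union {s0, s3, s4, s6}; ε-closure = {s0, s2, s3, s4, s6}.
Read 'a': s0→∅, s2→{s4}, s3→{s5}, s4→{s3}, s6→{s0, s3, s6}; union {s0, s3, s4, s5, s6}; ε-closure = {s0, s2, s3, s4, s5, s6}.
Read 'a': s0→∅, s2→{s4}, s3→{s5}, s4→{s3}, s5→{s5}, s6→{s0, s3, s6}; union {s0, s3, s4, s5, s6}; ε-closure = {s0, s2, s3, s4, s5, s6}.
Read 'b': s0→{s5, s6}, s2→∅, s3→{s1, s2}, s4→{s3}, s5→{s2, s3}, s6→{s2}; union {s1, s2, s3, s5, s6}; ε-closure = {s0, s1, s2, s3, s5, s6}.
Read 'b': s0→{s5, s6}, s1→{s6}, s2→∅, s3→{s1, s2}, s5→{s2, s3}, s6→{s2}; union {s1, s2, s3, s5, s6}; ε-closure = {s0, s1, s2, s3, s5, s6}.
Read 'a': s0→∅, s1→{s4}, s2→{s4}, s3→{s5}, s5→{s5}, s6→{s0, s3, s6}; union {s0, s3, s4, s5, s6}; ε-closure = {s0, s2, s3, s4, s5, s6}.
That set has 6 states.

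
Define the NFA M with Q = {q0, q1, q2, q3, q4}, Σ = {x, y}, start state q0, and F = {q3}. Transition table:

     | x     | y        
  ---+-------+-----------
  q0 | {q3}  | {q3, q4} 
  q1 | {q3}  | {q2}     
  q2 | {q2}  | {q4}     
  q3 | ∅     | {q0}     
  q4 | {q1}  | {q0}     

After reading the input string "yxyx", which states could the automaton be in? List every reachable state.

{q2}

Start in {q0}.
Read 'y': q0→{q3, q4}; now {q3, q4}.
Read 'x': q3→∅, q4→{q1}; now {q1}.
Read 'y': q1→{q2}; now {q2}.
Read 'x': q2→{q2}; now {q2}.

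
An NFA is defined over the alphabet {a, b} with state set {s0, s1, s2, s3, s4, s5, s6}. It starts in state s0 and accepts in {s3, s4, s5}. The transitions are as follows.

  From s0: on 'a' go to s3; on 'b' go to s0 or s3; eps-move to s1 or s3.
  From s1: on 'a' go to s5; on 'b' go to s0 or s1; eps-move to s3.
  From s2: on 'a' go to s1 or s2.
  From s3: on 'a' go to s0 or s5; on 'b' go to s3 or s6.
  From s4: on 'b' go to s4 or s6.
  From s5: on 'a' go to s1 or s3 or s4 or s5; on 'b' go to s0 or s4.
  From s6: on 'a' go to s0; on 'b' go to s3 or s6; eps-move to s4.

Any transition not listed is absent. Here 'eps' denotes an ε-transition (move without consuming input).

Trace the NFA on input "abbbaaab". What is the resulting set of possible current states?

{s0, s1, s3, s4, s6}

Start: ε-closure({s0}) = {s0, s1, s3}.
Read 'a': {s0, s1, s3} → {s0, s1, s3, s5}.
Read 'b': {s0, s1, s3, s5} → {s0, s1, s3, s4, s6}.
Read 'b': {s0, s1, s3, s4, s6} → {s0, s1, s3, s4, s6}.
Read 'b': {s0, s1, s3, s4, s6} → {s0, s1, s3, s4, s6}.
Read 'a': {s0, s1, s3, s4, s6} → {s0, s1, s3, s5}.
Read 'a': {s0, s1, s3, s5} → {s0, s1, s3, s4, s5}.
Read 'a': {s0, s1, s3, s4, s5} → {s0, s1, s3, s4, s5}.
Read 'b': {s0, s1, s3, s4, s5} → {s0, s1, s3, s4, s6}.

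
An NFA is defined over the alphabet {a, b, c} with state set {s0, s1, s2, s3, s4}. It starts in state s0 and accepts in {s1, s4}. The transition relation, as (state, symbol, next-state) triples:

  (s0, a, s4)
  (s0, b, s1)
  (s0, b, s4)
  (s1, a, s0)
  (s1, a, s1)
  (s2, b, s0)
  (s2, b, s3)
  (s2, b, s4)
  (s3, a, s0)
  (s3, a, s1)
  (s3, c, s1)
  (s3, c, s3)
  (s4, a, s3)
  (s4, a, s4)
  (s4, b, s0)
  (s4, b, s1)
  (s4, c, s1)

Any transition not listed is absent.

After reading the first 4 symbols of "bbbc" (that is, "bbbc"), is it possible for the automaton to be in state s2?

No

Start in {s0}.
Read 'b': s0→{s1, s4}; now {s1, s4}.
Read 'b': s1→∅, s4→{s0, s1}; now {s0, s1}.
Read 'b': s0→{s1, s4}, s1→∅; now {s1, s4}.
Read 'c': s1→∅, s4→{s1}; now {s1}.
State s2 is not in {s1}.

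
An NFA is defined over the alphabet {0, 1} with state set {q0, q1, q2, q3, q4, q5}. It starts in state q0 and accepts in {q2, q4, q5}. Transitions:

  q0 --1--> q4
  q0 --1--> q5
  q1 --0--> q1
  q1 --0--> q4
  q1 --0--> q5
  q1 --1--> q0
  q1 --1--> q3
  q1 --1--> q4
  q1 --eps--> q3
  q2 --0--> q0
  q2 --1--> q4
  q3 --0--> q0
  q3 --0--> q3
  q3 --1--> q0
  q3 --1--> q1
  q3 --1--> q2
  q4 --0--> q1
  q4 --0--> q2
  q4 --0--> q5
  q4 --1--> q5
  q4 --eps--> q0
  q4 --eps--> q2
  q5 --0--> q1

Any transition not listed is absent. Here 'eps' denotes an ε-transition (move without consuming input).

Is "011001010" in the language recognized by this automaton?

No

Start in {q0}.
Read '0': q0→∅; now ∅.
The set is empty and remains empty for the remaining 8 symbols.
The final set ∅ contains no accepting state.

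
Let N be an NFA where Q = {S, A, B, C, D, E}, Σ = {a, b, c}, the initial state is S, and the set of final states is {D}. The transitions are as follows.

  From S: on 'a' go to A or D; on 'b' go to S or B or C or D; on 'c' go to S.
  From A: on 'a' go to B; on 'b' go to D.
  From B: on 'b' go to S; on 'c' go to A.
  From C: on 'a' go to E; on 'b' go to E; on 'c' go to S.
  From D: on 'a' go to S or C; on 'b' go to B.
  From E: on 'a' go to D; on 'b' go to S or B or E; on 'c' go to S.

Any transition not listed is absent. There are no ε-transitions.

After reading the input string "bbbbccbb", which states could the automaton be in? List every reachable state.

{S, B, C, D, E}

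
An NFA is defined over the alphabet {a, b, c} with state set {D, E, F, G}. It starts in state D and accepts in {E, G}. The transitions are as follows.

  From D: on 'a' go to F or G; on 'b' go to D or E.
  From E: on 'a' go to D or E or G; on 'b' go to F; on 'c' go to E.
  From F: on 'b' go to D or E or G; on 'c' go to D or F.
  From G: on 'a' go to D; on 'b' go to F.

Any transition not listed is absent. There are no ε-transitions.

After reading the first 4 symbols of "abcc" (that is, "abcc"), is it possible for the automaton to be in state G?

No

Start in {D}.
Read 'a': D→{F, G}; now {F, G}.
Read 'b': F→{D, E, G}, G→{F}; now {D, E, F, G}.
Read 'c': D→∅, E→{E}, F→{D, F}, G→∅; now {D, E, F}.
Read 'c': D→∅, E→{E}, F→{D, F}; now {D, E, F}.
State G is not in {D, E, F}.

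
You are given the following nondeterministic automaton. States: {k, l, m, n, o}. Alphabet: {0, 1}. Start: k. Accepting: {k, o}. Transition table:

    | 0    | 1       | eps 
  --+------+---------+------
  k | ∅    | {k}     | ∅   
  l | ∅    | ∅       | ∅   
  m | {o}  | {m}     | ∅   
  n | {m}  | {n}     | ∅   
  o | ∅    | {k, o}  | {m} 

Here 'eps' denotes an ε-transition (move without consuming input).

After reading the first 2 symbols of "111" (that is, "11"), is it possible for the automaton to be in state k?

Start in {k}.
Read '1': {k} → {k}.
Read '1': {k} → {k}.
State k is in {k}.

Yes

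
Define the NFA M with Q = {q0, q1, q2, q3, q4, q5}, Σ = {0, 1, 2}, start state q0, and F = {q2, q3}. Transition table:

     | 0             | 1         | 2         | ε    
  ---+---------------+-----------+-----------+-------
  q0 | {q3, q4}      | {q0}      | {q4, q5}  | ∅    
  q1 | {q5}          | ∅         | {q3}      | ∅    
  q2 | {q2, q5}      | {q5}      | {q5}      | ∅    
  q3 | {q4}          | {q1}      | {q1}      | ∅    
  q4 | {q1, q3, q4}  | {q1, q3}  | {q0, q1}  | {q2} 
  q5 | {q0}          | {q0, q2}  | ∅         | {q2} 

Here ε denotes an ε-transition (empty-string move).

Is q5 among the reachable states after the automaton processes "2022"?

Yes

Start in {q0}.
Read '2': q0→{q4, q5}; union {q4, q5}; ε-closure = {q2, q4, q5}.
Read '0': q2→{q2, q5}, q4→{q1, q3, q4}, q5→{q0}; now {q0, q1, q2, q3, q4, q5}.
Read '2': q0→{q4, q5}, q1→{q3}, q2→{q5}, q3→{q1}, q4→{q0, q1}, q5→∅; union {q0, q1, q3, q4, q5}; ε-closure = {q0, q1, q2, q3, q4, q5}.
Read '2': q0→{q4, q5}, q1→{q3}, q2→{q5}, q3→{q1}, q4→{q0, q1}, q5→∅; union {q0, q1, q3, q4, q5}; ε-closure = {q0, q1, q2, q3, q4, q5}.
State q5 is in {q0, q1, q2, q3, q4, q5}.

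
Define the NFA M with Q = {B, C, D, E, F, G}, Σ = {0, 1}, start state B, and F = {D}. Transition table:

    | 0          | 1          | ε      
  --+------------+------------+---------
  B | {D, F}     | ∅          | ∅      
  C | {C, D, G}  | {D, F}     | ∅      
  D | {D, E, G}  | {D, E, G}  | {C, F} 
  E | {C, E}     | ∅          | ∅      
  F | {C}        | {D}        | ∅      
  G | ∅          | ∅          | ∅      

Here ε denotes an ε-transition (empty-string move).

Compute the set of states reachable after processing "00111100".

Start in {B}.
Read '0': B→{D, F}; union {D, F}; ε-closure = {C, D, F}.
Read '0': C→{C, D, G}, D→{D, E, G}, F→{C}; union {C, D, E, G}; ε-closure = {C, D, E, F, G}.
Read '1': C→{D, F}, D→{D, E, G}, E→∅, F→{D}, G→∅; union {D, E, F, G}; ε-closure = {C, D, E, F, G}.
Read '1': C→{D, F}, D→{D, E, G}, E→∅, F→{D}, G→∅; union {D, E, F, G}; ε-closure = {C, D, E, F, G}.
Read '1': C→{D, F}, D→{D, E, G}, E→∅, F→{D}, G→∅; union {D, E, F, G}; ε-closure = {C, D, E, F, G}.
Read '1': C→{D, F}, D→{D, E, G}, E→∅, F→{D}, G→∅; union {D, E, F, G}; ε-closure = {C, D, E, F, G}.
Read '0': C→{C, D, G}, D→{D, E, G}, E→{C, E}, F→{C}, G→∅; union {C, D, E, G}; ε-closure = {C, D, E, F, G}.
Read '0': C→{C, D, G}, D→{D, E, G}, E→{C, E}, F→{C}, G→∅; union {C, D, E, G}; ε-closure = {C, D, E, F, G}.

{C, D, E, F, G}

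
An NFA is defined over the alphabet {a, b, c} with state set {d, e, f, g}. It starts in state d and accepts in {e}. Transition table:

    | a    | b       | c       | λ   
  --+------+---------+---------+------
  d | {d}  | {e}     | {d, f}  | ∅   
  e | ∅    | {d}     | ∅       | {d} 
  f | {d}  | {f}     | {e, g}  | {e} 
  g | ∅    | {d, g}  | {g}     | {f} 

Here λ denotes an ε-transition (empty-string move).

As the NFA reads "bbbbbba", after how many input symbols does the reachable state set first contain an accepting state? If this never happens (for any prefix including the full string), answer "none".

Start in {d}.
Read 'b': d→{e}; union {e}; ε-closure = {d, e}.
None of the earlier sets intersect F, but {d, e} does.

1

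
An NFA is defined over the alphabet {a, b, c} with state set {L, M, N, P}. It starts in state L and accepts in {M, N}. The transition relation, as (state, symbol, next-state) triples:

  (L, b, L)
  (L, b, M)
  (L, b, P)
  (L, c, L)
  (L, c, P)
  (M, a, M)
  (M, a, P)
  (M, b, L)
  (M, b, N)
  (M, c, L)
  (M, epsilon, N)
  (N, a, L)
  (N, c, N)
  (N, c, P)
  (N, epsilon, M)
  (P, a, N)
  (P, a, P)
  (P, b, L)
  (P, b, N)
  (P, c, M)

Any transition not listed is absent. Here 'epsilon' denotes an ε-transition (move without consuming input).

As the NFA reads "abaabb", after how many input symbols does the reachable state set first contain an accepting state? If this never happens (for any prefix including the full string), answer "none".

Start in {L}.
Read 'a': L→∅; now ∅.
The set is empty and remains empty for the remaining 5 symbols.
No reachable set along the way intersects F.

none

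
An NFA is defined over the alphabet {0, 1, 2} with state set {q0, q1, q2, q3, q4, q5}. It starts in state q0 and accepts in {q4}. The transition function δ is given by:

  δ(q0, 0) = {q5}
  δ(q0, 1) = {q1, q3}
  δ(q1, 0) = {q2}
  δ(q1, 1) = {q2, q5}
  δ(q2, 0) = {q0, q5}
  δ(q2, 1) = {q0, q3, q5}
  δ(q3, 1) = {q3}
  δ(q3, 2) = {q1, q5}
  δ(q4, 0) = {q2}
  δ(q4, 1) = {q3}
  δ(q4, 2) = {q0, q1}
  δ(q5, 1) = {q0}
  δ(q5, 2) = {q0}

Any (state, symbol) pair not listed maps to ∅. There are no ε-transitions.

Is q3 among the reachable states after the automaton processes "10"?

Start in {q0}.
Read '1': {q0} → {q1, q3}.
Read '0': {q1, q3} → {q2}.
State q3 is not in {q2}.

No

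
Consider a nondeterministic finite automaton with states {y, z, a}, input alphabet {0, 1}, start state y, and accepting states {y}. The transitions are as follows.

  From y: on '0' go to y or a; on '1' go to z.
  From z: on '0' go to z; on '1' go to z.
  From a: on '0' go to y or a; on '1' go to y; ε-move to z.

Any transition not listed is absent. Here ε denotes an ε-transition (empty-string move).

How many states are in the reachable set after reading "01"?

2

Start in {y}.
Read '0': {y} → {y, z, a}.
Read '1': {y, z, a} → {y, z}.
That set has 2 states.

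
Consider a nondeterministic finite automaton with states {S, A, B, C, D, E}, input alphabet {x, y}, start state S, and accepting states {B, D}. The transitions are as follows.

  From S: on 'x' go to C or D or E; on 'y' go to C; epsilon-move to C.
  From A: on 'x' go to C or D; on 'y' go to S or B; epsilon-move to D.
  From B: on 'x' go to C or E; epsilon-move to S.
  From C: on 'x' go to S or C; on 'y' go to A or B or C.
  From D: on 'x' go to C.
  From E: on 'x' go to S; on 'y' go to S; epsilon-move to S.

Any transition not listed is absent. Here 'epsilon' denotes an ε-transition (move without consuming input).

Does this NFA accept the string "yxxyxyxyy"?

Yes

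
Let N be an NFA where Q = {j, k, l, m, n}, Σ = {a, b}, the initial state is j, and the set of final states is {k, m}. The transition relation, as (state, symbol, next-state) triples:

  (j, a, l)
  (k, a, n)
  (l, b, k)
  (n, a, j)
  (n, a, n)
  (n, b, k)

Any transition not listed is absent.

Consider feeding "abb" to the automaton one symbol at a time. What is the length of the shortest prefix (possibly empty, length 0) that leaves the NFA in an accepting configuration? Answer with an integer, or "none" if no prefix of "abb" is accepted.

2

Start in {j}.
Read 'a': {j} → {l}.
Read 'b': {l} → {k}.
None of the earlier sets intersect F, but {k} does.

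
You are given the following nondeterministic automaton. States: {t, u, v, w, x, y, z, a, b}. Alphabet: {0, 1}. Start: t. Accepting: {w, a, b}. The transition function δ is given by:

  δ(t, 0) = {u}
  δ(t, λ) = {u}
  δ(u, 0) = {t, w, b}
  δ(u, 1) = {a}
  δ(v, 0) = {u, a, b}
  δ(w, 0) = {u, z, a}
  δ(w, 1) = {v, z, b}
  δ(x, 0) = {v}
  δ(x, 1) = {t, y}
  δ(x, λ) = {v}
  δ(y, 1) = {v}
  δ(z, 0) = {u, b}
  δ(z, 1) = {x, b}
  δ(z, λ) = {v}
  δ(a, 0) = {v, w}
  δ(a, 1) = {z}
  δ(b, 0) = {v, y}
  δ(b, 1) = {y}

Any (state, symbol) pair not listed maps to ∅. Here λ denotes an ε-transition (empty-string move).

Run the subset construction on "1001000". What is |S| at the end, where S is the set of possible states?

8

Start: ε-closure({t}) = {t, u}.
Read '1': {t, u} → {a}.
Read '0': {a} → {v, w}.
Read '0': {v, w} → {u, v, z, a, b}.
Read '1': {u, v, z, a, b} → {v, x, y, z, a, b}.
Read '0': {v, x, y, z, a, b} → {u, v, w, y, a, b}.
Read '0': {u, v, w, y, a, b} → {t, u, v, w, y, z, a, b}.
Read '0': {t, u, v, w, y, z, a, b} → {t, u, v, w, y, z, a, b}.
That set has 8 states.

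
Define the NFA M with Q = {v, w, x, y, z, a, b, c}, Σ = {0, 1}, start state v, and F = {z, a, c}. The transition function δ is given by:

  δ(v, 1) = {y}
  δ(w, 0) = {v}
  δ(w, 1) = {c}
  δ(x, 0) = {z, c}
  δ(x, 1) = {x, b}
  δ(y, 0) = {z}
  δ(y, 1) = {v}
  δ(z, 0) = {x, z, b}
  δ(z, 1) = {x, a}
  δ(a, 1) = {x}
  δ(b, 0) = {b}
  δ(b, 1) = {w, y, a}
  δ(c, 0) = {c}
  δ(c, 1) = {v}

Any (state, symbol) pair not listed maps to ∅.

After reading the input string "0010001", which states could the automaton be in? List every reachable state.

Start in {v}.
Read '0': {v} → ∅.
The set is empty and remains empty for the remaining 6 symbols.

∅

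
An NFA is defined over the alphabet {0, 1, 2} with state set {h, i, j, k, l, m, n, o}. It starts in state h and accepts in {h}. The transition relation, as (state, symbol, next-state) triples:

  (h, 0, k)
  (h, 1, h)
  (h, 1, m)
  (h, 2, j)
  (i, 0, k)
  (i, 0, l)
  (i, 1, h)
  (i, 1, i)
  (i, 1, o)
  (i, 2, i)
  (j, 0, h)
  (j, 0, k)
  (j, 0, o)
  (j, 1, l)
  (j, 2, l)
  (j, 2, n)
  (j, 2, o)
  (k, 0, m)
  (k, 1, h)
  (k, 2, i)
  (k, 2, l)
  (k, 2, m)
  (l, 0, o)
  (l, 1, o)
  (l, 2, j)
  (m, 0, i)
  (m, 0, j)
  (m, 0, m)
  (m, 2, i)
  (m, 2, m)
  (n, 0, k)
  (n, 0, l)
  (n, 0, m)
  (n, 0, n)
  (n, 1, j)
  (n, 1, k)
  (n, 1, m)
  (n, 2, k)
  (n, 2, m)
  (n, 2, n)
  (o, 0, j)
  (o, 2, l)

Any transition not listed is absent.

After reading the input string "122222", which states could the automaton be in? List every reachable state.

{i, j, k, l, m, n, o}

Start in {h}.
Read '1': {h} → {h, m}.
Read '2': {h, m} → {i, j, m}.
Read '2': {i, j, m} → {i, l, m, n, o}.
Read '2': {i, l, m, n, o} → {i, j, k, l, m, n}.
Read '2': {i, j, k, l, m, n} → {i, j, k, l, m, n, o}.
Read '2': {i, j, k, l, m, n, o} → {i, j, k, l, m, n, o}.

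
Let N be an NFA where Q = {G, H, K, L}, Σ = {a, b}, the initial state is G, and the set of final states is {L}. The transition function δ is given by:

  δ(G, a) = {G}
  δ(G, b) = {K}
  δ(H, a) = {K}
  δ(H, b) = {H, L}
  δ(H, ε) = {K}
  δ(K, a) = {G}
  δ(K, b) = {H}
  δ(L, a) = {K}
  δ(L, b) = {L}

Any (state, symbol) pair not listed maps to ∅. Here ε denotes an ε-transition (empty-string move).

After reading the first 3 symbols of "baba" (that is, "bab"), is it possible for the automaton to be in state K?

Yes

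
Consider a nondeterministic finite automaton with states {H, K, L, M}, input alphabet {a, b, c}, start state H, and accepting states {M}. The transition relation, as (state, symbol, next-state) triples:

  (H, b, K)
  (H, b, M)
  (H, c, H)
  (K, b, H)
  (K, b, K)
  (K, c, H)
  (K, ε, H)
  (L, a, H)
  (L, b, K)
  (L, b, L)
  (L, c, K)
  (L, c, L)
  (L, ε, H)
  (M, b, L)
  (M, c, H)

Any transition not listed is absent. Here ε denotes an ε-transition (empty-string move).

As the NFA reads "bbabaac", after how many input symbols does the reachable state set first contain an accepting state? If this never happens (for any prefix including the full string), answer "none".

1

Start in {H}.
Read 'b': {H} → {H, K, M}.
None of the earlier sets intersect F, but {H, K, M} does.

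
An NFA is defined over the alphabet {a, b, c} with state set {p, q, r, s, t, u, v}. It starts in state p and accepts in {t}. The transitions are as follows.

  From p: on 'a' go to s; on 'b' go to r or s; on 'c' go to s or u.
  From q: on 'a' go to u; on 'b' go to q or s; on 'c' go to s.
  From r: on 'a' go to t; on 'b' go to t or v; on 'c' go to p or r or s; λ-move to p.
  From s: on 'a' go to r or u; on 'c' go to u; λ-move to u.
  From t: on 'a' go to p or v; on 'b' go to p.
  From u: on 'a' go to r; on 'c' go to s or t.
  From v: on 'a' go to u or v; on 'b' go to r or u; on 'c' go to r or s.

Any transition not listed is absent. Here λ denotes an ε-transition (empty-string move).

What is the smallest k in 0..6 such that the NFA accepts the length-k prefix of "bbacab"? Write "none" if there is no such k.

Start in {p}.
Read 'b': {p} → {p, r, s, u}.
Read 'b': {p, r, s, u} → {p, r, s, t, u, v}.
None of the earlier sets intersect F, but {p, r, s, t, u, v} does.

2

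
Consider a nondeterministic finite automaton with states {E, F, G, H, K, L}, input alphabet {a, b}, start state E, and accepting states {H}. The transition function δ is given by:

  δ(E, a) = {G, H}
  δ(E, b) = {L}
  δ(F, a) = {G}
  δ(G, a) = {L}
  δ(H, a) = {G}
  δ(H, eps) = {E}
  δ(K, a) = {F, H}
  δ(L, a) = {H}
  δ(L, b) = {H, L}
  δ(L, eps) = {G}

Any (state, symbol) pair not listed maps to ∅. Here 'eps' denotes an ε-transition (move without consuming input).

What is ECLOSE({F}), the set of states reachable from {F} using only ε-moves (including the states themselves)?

{F}

Begin with {F}.
No ε-moves leave this set, so the closure equals the set itself.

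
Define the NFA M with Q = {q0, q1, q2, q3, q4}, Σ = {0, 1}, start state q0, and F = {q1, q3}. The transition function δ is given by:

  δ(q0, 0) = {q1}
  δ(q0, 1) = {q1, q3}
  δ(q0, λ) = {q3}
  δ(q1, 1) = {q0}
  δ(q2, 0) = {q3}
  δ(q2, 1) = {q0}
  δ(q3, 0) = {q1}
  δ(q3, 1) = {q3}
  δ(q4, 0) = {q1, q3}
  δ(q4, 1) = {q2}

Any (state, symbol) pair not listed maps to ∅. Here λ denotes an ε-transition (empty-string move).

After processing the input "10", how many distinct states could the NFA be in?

1

Start: ε-closure({q0}) = {q0, q3}.
Read '1': q0→{q1, q3}, q3→{q3}; now {q1, q3}.
Read '0': q1→∅, q3→{q1}; now {q1}.
That set has 1 state.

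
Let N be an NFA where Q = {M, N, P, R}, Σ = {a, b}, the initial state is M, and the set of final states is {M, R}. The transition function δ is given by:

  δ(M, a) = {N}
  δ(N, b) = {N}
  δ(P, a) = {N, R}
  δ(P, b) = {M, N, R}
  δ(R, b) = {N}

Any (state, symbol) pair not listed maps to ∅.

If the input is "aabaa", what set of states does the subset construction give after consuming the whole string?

Start in {M}.
Read 'a': {M} → {N}.
Read 'a': {N} → ∅.
The set is empty and remains empty for the remaining 3 symbols.

∅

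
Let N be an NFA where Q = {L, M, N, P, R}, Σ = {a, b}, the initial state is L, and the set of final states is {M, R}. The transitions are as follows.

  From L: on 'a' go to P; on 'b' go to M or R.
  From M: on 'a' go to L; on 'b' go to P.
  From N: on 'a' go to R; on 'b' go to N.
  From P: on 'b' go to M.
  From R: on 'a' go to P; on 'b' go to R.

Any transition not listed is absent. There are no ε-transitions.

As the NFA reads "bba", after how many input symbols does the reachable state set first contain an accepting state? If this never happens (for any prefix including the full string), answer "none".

Start in {L}.
Read 'b': {L} → {M, R}.
None of the earlier sets intersect F, but {M, R} does.

1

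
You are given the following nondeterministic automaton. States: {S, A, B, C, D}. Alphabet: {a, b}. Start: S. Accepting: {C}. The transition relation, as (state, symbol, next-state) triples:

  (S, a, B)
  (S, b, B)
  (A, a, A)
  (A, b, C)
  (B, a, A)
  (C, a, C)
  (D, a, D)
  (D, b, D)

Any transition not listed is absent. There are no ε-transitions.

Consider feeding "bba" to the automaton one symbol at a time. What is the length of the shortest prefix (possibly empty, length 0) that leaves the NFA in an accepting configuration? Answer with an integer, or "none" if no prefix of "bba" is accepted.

none

Start in {S}.
Read 'b': {S} → {B}.
Read 'b': {B} → ∅.
The set is empty and remains empty for the remaining 1 symbol.
No reachable set along the way intersects F.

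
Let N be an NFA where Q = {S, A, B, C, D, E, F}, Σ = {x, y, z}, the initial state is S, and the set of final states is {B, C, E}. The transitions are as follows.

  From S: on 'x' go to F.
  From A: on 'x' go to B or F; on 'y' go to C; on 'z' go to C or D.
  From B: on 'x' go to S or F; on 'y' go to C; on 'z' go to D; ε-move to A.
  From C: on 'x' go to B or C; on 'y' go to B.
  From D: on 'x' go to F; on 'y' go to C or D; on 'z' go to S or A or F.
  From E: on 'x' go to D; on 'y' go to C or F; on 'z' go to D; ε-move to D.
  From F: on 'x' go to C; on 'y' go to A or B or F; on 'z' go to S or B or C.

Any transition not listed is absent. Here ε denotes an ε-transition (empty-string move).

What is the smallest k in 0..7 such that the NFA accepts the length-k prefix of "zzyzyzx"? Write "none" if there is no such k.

none

Start in {S}.
Read 'z': {S} → ∅.
The set is empty and remains empty for the remaining 6 symbols.
No reachable set along the way intersects F.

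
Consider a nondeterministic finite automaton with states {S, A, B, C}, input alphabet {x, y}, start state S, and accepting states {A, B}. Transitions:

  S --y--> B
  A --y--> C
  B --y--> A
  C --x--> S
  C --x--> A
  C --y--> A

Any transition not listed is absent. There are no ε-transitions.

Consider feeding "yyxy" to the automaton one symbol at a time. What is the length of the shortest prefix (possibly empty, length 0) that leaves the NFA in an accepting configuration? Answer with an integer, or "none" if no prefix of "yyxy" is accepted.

1

Start in {S}.
Read 'y': {S} → {B}.
None of the earlier sets intersect F, but {B} does.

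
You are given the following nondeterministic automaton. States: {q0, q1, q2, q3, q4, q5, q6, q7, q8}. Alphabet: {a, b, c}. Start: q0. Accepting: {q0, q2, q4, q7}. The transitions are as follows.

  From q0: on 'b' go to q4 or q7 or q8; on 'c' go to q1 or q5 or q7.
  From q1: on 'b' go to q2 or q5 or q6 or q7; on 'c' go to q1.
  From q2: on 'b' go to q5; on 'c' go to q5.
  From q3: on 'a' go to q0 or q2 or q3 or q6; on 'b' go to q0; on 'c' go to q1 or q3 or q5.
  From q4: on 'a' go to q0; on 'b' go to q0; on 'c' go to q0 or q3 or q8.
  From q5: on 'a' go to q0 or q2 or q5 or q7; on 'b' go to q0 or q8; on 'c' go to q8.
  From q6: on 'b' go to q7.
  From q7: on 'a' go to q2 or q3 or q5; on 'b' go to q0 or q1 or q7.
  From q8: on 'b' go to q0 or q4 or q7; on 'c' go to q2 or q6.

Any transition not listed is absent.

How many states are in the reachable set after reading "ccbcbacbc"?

8

Start in {q0}.
Read 'c': {q0} → {q1, q5, q7}.
Read 'c': {q1, q5, q7} → {q1, q8}.
Read 'b': {q1, q8} → {q0, q2, q4, q5, q6, q7}.
Read 'c': {q0, q2, q4, q5, q6, q7} → {q0, q1, q3, q5, q7, q8}.
Read 'b': {q0, q1, q3, q5, q7, q8} → {q0, q1, q2, q4, q5, q6, q7, q8}.
Read 'a': {q0, q1, q2, q4, q5, q6, q7, q8} → {q0, q2, q3, q5, q7}.
Read 'c': {q0, q2, q3, q5, q7} → {q1, q3, q5, q7, q8}.
Read 'b': {q1, q3, q5, q7, q8} → {q0, q1, q2, q4, q5, q6, q7, q8}.
Read 'c': {q0, q1, q2, q4, q5, q6, q7, q8} → {q0, q1, q2, q3, q5, q6, q7, q8}.
That set has 8 states.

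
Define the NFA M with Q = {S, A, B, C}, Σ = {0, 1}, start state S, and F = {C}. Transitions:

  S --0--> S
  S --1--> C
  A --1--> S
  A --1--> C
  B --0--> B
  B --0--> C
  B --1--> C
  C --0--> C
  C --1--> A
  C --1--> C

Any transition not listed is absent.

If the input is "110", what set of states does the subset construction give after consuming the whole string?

Start in {S}.
Read '1': S→{C}; now {C}.
Read '1': C→{A, C}; now {A, C}.
Read '0': A→∅, C→{C}; now {C}.

{C}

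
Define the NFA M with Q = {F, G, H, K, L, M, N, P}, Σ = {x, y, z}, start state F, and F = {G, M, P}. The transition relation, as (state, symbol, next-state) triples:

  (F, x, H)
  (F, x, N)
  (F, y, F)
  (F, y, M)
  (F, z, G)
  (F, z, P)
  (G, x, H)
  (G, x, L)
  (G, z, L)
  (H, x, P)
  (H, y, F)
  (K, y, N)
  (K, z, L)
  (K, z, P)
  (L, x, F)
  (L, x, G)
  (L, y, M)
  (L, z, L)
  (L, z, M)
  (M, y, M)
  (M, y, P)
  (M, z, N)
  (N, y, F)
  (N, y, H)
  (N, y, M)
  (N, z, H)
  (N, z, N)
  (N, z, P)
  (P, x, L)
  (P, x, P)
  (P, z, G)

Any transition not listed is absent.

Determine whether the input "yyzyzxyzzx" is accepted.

Yes

Start in {F}.
Read 'y': F→{F, M}; now {F, M}.
Read 'y': F→{F, M}, M→{M, P}; now {F, M, P}.
Read 'z': F→{G, P}, M→{N}, P→{G}; now {G, N, P}.
Read 'y': G→∅, N→{F, H, M}, P→∅; now {F, H, M}.
Read 'z': F→{G, P}, H→∅, M→{N}; now {G, N, P}.
Read 'x': G→{H, L}, N→∅, P→{L, P}; now {H, L, P}.
Read 'y': H→{F}, L→{M}, P→∅; now {F, M}.
Read 'z': F→{G, P}, M→{N}; now {G, N, P}.
Read 'z': G→{L}, N→{H, N, P}, P→{G}; now {G, H, L, N, P}.
Read 'x': G→{H, L}, H→{P}, L→{F, G}, N→∅, P→{L, P}; now {F, G, H, L, P}.
The final set {F, G, H, L, P} contains the accepting states G, P.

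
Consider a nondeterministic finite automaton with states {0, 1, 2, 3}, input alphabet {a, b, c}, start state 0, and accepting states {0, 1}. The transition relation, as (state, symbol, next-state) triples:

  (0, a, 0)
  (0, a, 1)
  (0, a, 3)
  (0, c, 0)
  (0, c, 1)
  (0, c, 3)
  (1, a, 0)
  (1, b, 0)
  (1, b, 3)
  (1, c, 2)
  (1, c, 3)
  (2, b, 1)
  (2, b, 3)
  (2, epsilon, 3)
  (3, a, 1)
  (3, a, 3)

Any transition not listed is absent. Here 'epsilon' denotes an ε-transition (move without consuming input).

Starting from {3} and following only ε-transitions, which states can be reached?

Begin with {3}.
No ε-moves leave this set, so the closure equals the set itself.

{3}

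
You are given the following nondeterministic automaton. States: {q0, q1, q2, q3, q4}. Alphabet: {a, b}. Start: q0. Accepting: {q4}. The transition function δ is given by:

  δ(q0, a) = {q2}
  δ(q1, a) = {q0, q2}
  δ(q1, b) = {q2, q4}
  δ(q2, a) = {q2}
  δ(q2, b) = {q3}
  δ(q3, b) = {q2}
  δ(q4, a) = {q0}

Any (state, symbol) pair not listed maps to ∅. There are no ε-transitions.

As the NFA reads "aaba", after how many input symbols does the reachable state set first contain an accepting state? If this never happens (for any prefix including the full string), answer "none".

none

Start in {q0}.
Read 'a': {q0} → {q2}.
Read 'a': {q2} → {q2}.
Read 'b': {q2} → {q3}.
Read 'a': {q3} → ∅.
No reachable set along the way intersects F.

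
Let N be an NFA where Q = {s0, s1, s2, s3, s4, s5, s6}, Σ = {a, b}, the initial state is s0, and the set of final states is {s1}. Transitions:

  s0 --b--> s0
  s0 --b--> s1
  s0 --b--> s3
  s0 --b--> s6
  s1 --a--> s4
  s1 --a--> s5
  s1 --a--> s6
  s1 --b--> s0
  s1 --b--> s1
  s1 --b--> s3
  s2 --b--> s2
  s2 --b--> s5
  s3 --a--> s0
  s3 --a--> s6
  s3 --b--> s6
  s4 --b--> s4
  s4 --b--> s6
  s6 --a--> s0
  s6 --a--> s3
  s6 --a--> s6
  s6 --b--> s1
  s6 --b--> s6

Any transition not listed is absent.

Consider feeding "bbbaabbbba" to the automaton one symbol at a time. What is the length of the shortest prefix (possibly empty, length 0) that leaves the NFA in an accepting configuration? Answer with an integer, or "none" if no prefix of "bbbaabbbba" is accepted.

1

Start in {s0}.
Read 'b': {s0} → {s0, s1, s3, s6}.
None of the earlier sets intersect F, but {s0, s1, s3, s6} does.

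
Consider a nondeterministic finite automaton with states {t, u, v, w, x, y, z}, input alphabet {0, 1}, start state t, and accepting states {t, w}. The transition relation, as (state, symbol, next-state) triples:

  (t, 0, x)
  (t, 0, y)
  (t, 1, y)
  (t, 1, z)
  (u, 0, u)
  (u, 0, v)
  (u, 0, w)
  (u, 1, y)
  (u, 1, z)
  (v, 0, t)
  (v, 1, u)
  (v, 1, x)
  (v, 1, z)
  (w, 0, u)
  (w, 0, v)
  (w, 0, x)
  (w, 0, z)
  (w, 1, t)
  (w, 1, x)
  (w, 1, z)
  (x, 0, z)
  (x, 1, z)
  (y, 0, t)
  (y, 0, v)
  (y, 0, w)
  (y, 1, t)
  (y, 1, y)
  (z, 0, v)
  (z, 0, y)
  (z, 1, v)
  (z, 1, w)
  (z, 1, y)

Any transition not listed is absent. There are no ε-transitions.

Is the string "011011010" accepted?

Start in {t}.
Read '0': t→{x, y}; now {x, y}.
Read '1': x→{z}, y→{t, y}; now {t, y, z}.
Read '1': t→{y, z}, y→{t, y}, z→{v, w, y}; now {t, v, w, y, z}.
Read '0': t→{x, y}, v→{t}, w→{u, v, x, z}, y→{t, v, w}, z→{v, y}; now {t, u, v, w, x, y, z}.
Read '1': t→{y, z}, u→{y, z}, v→{u, x, z}, w→{t, x, z}, x→{z}, y→{t, y}, z→{v, w, y}; now {t, u, v, w, x, y, z}.
Read '1': t→{y, z}, u→{y, z}, v→{u, x, z}, w→{t, x, z}, x→{z}, y→{t, y}, z→{v, w, y}; now {t, u, v, w, x, y, z}.
Read '0': t→{x, y}, u→{u, v, w}, v→{t}, w→{u, v, x, z}, x→{z}, y→{t, v, w}, z→{v, y}; now {t, u, v, w, x, y, z}.
Read '1': t→{y, z}, u→{y, z}, v→{u, x, z}, w→{t, x, z}, x→{z}, y→{t, y}, z→{v, w, y}; now {t, u, v, w, x, y, z}.
Read '0': t→{x, y}, u→{u, v, w}, v→{t}, w→{u, v, x, z}, x→{z}, y→{t, v, w}, z→{v, y}; now {t, u, v, w, x, y, z}.
The final set {t, u, v, w, x, y, z} contains the accepting states t, w.

Yes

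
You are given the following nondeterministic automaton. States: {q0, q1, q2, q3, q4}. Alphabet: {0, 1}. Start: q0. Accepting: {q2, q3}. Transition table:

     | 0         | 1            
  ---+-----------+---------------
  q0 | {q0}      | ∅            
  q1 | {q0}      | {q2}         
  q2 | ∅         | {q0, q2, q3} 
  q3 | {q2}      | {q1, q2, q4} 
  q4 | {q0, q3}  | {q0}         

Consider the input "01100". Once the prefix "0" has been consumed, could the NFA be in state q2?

No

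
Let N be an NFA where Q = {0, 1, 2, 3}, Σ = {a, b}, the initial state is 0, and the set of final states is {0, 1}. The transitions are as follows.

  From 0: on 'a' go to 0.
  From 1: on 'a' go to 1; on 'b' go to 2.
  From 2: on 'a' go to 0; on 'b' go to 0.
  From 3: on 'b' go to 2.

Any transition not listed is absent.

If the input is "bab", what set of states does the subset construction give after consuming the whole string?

∅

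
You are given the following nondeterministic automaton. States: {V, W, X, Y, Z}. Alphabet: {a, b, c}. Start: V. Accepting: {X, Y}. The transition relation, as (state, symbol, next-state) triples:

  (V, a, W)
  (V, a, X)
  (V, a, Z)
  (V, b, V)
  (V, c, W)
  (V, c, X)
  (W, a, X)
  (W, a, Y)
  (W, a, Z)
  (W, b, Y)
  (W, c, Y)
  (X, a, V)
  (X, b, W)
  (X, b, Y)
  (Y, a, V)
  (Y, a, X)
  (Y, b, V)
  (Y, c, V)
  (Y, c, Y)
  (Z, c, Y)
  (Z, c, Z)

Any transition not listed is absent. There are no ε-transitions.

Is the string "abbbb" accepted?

No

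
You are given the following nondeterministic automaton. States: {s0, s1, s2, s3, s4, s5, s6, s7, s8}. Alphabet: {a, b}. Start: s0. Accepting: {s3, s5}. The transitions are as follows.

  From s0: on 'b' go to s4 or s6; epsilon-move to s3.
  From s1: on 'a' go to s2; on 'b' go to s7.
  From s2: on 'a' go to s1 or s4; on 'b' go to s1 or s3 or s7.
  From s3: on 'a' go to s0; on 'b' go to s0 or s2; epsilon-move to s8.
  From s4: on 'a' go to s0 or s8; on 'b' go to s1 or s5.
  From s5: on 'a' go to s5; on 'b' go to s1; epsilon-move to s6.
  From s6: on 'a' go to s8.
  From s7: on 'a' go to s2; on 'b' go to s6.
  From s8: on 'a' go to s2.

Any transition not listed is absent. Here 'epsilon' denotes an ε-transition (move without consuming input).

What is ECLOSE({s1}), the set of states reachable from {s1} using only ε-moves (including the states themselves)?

{s1}

Begin with {s1}.
No ε-moves leave this set, so the closure equals the set itself.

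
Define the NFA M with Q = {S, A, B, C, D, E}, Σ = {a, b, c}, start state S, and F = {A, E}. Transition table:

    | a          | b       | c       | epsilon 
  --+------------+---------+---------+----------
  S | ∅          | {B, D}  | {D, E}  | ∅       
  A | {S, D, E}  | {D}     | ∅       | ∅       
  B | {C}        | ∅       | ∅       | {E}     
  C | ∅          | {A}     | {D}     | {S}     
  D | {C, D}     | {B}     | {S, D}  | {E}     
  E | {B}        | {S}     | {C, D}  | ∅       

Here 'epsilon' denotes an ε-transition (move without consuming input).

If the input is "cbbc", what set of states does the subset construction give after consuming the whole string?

{S, C, D, E}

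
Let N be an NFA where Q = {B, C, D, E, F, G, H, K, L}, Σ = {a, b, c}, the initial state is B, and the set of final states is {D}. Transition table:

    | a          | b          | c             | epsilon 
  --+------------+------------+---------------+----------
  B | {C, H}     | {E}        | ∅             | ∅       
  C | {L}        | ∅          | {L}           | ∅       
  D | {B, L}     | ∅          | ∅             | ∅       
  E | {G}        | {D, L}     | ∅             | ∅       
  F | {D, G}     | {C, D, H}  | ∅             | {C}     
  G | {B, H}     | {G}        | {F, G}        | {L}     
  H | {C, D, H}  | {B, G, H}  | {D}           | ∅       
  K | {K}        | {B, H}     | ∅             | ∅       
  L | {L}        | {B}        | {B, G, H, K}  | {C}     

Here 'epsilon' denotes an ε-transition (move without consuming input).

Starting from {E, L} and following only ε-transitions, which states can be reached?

Begin with {E, L}.
ε-move L → C; add C.

{C, E, L}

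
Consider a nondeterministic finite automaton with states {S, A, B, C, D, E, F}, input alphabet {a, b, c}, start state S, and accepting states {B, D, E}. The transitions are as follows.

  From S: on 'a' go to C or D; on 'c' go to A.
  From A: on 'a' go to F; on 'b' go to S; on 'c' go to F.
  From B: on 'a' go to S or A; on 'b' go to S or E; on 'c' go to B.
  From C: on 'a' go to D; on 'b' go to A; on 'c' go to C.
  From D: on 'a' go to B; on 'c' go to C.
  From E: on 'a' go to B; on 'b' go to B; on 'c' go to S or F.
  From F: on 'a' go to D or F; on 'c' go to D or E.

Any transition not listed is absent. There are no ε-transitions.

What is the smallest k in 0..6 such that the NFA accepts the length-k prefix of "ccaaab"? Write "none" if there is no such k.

Start in {S}.
Read 'c': S→{A}; now {A}.
Read 'c': A→{F}; now {F}.
Read 'a': F→{D, F}; now {D, F}.
None of the earlier sets intersect F, but {D, F} does.

3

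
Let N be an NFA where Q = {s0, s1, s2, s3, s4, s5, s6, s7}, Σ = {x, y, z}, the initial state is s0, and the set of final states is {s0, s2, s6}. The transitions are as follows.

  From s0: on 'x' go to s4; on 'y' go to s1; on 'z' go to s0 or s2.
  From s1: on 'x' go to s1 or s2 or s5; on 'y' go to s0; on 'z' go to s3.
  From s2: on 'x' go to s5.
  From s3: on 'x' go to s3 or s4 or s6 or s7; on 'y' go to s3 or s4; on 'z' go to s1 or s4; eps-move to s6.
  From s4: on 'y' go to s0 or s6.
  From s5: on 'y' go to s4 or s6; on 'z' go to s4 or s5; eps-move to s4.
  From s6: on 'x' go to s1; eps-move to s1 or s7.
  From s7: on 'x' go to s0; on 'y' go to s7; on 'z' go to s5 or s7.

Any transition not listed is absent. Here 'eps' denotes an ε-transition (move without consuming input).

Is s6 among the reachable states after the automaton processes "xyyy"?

No

Start in {s0}.
Read 'x': s0→{s4}; now {s4}.
Read 'y': s4→{s0, s6}; union {s0, s6}; ε-closure = {s0, s1, s6, s7}.
Read 'y': s0→{s1}, s1→{s0}, s6→∅, s7→{s7}; now {s0, s1, s7}.
Read 'y': s0→{s1}, s1→{s0}, s7→{s7}; now {s0, s1, s7}.
State s6 is not in {s0, s1, s7}.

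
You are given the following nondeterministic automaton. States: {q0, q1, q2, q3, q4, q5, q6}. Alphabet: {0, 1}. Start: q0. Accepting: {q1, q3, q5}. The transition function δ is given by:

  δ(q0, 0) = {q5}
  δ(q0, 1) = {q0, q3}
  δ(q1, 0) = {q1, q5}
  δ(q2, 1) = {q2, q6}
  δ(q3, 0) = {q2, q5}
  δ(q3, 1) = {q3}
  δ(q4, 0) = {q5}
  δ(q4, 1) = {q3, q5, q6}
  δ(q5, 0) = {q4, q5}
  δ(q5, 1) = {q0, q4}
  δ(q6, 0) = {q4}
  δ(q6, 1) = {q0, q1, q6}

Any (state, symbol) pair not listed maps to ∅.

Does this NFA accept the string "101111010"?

Yes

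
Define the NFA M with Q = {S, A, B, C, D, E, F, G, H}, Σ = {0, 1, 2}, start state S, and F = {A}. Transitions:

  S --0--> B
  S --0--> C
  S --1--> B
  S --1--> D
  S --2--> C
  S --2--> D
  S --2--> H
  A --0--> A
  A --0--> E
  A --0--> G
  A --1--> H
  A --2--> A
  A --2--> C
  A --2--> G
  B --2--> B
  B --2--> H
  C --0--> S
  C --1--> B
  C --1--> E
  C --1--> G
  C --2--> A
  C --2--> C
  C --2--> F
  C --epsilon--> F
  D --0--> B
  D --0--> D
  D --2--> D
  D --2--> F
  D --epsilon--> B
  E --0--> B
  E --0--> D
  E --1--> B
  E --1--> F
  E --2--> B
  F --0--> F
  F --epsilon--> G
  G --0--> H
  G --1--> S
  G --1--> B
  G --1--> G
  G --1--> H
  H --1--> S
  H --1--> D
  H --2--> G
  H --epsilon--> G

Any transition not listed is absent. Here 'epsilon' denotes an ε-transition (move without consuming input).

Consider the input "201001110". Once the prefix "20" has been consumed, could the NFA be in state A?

No

Start in {S}.
Read '2': {S} → {B, C, D, F, G, H}.
Read '0': {B, C, D, F, G, H} → {S, B, D, F, G, H}.
State A is not in {S, B, D, F, G, H}.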